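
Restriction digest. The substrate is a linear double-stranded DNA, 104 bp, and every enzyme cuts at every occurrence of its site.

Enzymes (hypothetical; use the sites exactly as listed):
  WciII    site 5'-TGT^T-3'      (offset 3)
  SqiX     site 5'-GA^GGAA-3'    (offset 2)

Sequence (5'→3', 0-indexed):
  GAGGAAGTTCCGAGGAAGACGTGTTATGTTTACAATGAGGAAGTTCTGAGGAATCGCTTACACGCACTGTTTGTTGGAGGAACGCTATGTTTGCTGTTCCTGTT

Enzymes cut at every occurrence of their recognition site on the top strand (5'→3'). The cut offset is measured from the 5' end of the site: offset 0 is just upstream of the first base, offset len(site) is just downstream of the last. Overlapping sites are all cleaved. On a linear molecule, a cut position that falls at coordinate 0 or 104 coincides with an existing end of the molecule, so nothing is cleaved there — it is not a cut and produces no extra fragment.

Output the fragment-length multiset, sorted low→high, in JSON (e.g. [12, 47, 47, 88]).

Site scan:
  WciII (TGTT, off=3): starts [21, 26, 67, 71, 87, 94, 100] → cuts [24, 29, 70, 74, 90, 97, 103]
  SqiX (GAGGAA, off=2): starts [0, 11, 36, 47, 76] → cuts [2, 13, 38, 49, 78]

Pooled cuts: [2, 13, 24, 29, 38, 49, 70, 74, 78, 90, 97, 103]

Fragments:
  [0,2): 2 bp
  [2,13): 11 bp
  [13,24): 11 bp
  [24,29): 5 bp
  [29,38): 9 bp
  [38,49): 11 bp
  [49,70): 21 bp
  [70,74): 4 bp
  [74,78): 4 bp
  [78,90): 12 bp
  [90,97): 7 bp
  [97,103): 6 bp
  [103,104): 1 bp

[1,2,4,4,5,6,7,9,11,11,11,12,21]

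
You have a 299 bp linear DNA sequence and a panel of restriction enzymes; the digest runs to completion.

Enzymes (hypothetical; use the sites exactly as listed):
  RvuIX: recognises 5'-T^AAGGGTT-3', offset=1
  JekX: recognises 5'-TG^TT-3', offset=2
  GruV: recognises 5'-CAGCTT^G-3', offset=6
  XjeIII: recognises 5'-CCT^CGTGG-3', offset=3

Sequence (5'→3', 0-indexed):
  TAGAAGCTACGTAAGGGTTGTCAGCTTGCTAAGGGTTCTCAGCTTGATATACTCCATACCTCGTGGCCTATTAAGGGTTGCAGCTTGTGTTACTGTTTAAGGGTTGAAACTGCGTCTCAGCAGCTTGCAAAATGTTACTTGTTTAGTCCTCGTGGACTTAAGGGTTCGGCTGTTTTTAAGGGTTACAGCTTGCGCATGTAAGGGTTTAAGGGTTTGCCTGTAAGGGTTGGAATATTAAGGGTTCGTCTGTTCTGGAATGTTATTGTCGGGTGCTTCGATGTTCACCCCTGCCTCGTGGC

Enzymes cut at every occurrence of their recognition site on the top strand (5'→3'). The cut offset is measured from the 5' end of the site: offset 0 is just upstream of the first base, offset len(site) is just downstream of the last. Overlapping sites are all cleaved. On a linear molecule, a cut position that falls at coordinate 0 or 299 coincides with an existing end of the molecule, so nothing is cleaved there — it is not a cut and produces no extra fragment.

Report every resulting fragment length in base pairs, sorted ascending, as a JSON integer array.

[3,3,3,5,6,6,7,8,8,8,9,9,10,11,12,13,13,13,14,14,14,15,15,15,16,21,28]

Per-enzyme occurrences:
  RvuIX (TAAGGGTT, off=1): starts [11, 29, 71, 97, 158, 176, 198, 206, 220, 235] → cuts [12, 30, 72, 98, 159, 177, 199, 207, 221, 236]
  JekX (TGTT, off=2): starts [87, 93, 132, 139, 170, 247, 257, 278] → cuts [89, 95, 134, 141, 172, 249, 259, 280]
  GruV (CAGCTTG, off=6): starts [21, 39, 80, 120, 185] → cuts [27, 45, 86, 126, 191]
  XjeIII (CCTCGTGG, off=3): starts [58, 147, 290] → cuts [61, 150, 293]

Pooled cuts: [12, 27, 30, 45, 61, 72, 86, 89, 95, 98, 126, 134, 141, 150, 159, 172, 177, 191, 199, 207, 221, 236, 249, 259, 280, 293]

Fragment lengths:
  [0,12): 12 bp
  [12,27): 15 bp
  [27,30): 3 bp
  [30,45): 15 bp
  [45,61): 16 bp
  [61,72): 11 bp
  [72,86): 14 bp
  [86,89): 3 bp
  [89,95): 6 bp
  [95,98): 3 bp
  [98,126): 28 bp
  [126,134): 8 bp
  [134,141): 7 bp
  [141,150): 9 bp
  [150,159): 9 bp
  [159,172): 13 bp
  [172,177): 5 bp
  [177,191): 14 bp
  [191,199): 8 bp
  [199,207): 8 bp
  [207,221): 14 bp
  [221,236): 15 bp
  [236,249): 13 bp
  [249,259): 10 bp
  [259,280): 21 bp
  [280,293): 13 bp
  [293,299): 6 bp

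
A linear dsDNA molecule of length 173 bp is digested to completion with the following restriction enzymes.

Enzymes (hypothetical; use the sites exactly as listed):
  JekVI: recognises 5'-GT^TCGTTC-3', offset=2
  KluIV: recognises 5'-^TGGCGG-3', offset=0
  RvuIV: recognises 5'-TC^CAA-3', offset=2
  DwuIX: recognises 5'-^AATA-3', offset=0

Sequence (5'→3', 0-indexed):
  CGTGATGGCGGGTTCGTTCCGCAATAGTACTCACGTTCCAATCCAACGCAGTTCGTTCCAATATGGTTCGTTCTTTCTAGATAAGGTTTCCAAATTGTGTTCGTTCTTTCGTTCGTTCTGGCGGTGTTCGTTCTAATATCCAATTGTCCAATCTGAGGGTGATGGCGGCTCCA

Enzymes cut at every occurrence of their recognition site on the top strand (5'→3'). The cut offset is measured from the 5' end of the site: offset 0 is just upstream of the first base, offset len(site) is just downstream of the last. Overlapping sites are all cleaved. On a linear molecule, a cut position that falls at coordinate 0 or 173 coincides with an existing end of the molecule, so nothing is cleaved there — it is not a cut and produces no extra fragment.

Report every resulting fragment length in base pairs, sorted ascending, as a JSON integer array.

Scan for sites:
  JekVI GTTCGTTC/2: at [11, 50, 65, 98, 110, 125] ⇒ [13, 52, 67, 100, 112, 127]
  KluIV TGGCGG/0: at [5, 118, 162] ⇒ [5, 118, 162]
  RvuIV TCCAA/2: at [36, 41, 56, 88, 138, 146] ⇒ [38, 43, 58, 90, 140, 148]
  DwuIX AATA/0: at [22, 59, 134] ⇒ [22, 59, 134]

Pooled cuts: [5, 13, 22, 38, 43, 52, 58, 59, 67, 90, 100, 112, 118, 127, 134, 140, 148, 162]

Fragments:
  [0,5): 5 bp
  [5,13): 8 bp
  [13,22): 9 bp
  [22,38): 16 bp
  [38,43): 5 bp
  [43,52): 9 bp
  [52,58): 6 bp
  [58,59): 1 bp
  [59,67): 8 bp
  [67,90): 23 bp
  [90,100): 10 bp
  [100,112): 12 bp
  [112,118): 6 bp
  [118,127): 9 bp
  [127,134): 7 bp
  [134,140): 6 bp
  [140,148): 8 bp
  [148,162): 14 bp
  [162,173): 11 bp

[1,5,5,6,6,6,7,8,8,8,9,9,9,10,11,12,14,16,23]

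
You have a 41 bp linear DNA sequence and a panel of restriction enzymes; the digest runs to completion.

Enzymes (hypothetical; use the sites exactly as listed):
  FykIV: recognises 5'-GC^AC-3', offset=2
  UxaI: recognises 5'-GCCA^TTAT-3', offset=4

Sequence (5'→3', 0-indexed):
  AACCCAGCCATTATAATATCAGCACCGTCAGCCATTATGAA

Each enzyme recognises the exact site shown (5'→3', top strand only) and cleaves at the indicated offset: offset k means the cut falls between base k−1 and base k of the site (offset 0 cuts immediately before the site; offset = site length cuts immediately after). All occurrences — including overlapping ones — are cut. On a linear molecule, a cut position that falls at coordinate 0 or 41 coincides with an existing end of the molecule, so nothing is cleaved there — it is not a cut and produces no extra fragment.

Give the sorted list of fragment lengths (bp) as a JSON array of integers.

Per-enzyme occurrences:
  FykIV GCAC/2: at [21] ⇒ [23]
  UxaI GCCATTAT/4: at [6, 30] ⇒ [10, 34]

All cut coordinates (distinct, sorted): [10, 23, 34]

Fragments:
  [0,10): 10 bp
  [10,23): 13 bp
  [23,34): 11 bp
  [34,41): 7 bp

[7,10,11,13]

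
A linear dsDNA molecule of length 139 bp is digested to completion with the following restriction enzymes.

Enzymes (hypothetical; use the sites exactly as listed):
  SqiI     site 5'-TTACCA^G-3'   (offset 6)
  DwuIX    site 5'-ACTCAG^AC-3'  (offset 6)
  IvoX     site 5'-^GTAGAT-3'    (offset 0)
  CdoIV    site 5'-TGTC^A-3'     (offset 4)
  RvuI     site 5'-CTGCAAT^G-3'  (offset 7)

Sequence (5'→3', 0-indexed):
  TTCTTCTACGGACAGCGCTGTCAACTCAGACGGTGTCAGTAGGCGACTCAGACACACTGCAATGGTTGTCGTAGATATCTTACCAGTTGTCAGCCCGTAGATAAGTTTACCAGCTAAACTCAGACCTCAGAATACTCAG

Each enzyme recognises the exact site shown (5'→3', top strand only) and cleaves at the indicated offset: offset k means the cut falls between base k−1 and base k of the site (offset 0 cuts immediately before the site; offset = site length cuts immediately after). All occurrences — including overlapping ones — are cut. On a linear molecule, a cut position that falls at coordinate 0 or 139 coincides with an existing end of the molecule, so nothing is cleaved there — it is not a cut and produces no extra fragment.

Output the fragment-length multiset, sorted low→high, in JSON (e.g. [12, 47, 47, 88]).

[5,6,7,7,8,11,12,14,15,16,16,22]

Site scan:
  SqiI TTACCAG/6: at [79, 106] ⇒ [85, 112]
  DwuIX ACTCAGAC/6: at [23, 45, 117] ⇒ [29, 51, 123]
  IvoX GTAGAT/0: at [70, 96] ⇒ [70, 96]
  CdoIV TGTCA/4: at [18, 33, 87] ⇒ [22, 37, 91]
  RvuI CTGCAATG/7: at [56] ⇒ [63]

Pooled cuts: [22, 29, 37, 51, 63, 70, 85, 91, 96, 112, 123]

Fragments:
  [0,22): 22 bp
  [22,29): 7 bp
  [29,37): 8 bp
  [37,51): 14 bp
  [51,63): 12 bp
  [63,70): 7 bp
  [70,85): 15 bp
  [85,91): 6 bp
  [91,96): 5 bp
  [96,112): 16 bp
  [112,123): 11 bp
  [123,139): 16 bp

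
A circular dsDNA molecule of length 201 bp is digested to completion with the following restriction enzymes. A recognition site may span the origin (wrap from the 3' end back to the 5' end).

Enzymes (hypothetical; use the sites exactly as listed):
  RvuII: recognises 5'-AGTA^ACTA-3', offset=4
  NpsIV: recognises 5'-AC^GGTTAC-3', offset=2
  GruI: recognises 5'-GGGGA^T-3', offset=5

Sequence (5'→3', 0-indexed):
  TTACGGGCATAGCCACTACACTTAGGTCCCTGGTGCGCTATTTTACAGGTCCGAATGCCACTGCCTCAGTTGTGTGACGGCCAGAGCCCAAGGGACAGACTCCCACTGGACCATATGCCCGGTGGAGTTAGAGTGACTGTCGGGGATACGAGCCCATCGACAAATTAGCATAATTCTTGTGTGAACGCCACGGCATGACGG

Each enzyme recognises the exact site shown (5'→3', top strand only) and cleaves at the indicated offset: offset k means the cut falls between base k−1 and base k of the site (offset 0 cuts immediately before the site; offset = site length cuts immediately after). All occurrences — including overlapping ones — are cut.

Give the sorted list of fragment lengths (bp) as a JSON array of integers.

Site scan:
  RvuII (AGTAACTA, off=4): no sites
  NpsIV ACGGTTAC/2: at [197] ⇒ [199]
  GruI GGGGAT/5: at [141] ⇒ [146]

Pooled cuts: [146, 199]

Fragment lengths:
  146→199: 53 bp
  199→146 (wrap): 201-199+146 = 148 bp

[53,148]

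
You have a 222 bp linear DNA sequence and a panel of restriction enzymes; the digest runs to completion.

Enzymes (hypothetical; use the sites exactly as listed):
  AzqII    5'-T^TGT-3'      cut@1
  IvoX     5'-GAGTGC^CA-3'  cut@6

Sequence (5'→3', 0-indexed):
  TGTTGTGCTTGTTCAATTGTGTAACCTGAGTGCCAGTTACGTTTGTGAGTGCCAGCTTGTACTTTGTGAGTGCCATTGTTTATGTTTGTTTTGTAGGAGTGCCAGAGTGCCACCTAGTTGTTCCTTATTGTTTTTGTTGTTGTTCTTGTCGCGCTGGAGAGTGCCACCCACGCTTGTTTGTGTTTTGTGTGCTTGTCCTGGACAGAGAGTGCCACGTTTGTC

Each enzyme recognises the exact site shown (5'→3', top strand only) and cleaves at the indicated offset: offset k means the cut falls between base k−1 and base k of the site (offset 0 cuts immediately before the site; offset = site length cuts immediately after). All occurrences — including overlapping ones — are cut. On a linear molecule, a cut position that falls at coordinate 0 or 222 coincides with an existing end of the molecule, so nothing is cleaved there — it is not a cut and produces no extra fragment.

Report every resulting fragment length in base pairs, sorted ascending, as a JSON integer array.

[3,3,3,3,4,4,5,5,6,6,6,6,7,7,8,8,8,8,9,9,10,10,10,10,11,16,18,19]

Per-enzyme occurrences:
  AzqII TTGT/1: at [2, 8, 16, 42, 56, 63, 75, 85, 90, 117, 127, 133, 136, 139, 145, 173, 177, 184, 192, 217] ⇒ [3, 9, 17, 43, 57, 64, 76, 86, 91, 118, 128, 134, 137, 140, 146, 174, 178, 185, 193, 218]
  IvoX GAGTGCCA/6: at [27, 46, 67, 96, 104, 158, 206] ⇒ [33, 52, 73, 102, 110, 164, 212]

All cut coordinates (distinct, sorted): [3, 9, 17, 33, 43, 52, 57, 64, 73, 76, 86, 91, 102, 110, 118, 128, 134, 137, 140, 146, 164, 174, 178, 185, 193, 212, 218]

Fragment lengths:
  [0,3): 3 bp
  [3,9): 6 bp
  [9,17): 8 bp
  [17,33): 16 bp
  [33,43): 10 bp
  [43,52): 9 bp
  [52,57): 5 bp
  [57,64): 7 bp
  [64,73): 9 bp
  [73,76): 3 bp
  [76,86): 10 bp
  [86,91): 5 bp
  [91,102): 11 bp
  [102,110): 8 bp
  [110,118): 8 bp
  [118,128): 10 bp
  [128,134): 6 bp
  [134,137): 3 bp
  [137,140): 3 bp
  [140,146): 6 bp
  [146,164): 18 bp
  [164,174): 10 bp
  [174,178): 4 bp
  [178,185): 7 bp
  [185,193): 8 bp
  [193,212): 19 bp
  [212,218): 6 bp
  [218,222): 4 bp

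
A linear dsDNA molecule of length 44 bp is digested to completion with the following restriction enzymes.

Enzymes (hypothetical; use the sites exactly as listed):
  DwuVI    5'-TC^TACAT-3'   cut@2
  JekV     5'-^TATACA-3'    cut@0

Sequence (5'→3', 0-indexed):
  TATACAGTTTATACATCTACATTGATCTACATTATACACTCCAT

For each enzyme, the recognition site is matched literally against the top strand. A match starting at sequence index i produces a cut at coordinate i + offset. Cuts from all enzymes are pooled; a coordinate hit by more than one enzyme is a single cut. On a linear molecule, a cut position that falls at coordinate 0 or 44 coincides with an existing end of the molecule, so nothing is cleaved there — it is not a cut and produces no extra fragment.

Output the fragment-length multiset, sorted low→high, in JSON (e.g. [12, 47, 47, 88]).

Site scan:
  DwuVI (TCTACAT, off=2): starts [15, 25] → cuts [17, 27]
  JekV (TATACA, off=0): starts [0, 9, 32] → cuts [9, 32] (position 0 is a terminus of the linear molecule — no cut)

All cut coordinates (distinct, sorted): [9, 17, 27, 32]

Fragment lengths:
  [0,9): 9 bp
  [9,17): 8 bp
  [17,27): 10 bp
  [27,32): 5 bp
  [32,44): 12 bp

[5,8,9,10,12]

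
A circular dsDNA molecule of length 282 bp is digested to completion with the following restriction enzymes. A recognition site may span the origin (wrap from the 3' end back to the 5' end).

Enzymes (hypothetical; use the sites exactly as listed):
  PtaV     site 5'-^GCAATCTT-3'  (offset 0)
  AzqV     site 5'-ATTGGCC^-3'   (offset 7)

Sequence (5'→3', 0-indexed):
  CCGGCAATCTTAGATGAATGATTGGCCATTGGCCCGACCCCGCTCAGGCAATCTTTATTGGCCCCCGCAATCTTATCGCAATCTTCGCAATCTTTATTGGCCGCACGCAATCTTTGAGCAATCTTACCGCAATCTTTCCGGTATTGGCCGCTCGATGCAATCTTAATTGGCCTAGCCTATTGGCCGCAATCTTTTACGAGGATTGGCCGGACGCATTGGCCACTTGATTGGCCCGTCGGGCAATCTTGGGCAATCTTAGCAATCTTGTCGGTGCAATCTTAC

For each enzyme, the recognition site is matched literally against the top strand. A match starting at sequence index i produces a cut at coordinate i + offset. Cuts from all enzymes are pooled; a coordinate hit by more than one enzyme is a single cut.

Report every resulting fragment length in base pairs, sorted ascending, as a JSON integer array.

Site scan:
  PtaV GCAATCTT/0: at [3, 47, 66, 77, 86, 106, 117, 128, 156, 185, 239, 249, 258, 272] ⇒ [3, 47, 66, 77, 86, 106, 117, 128, 156, 185, 239, 249, 258, 272]
  AzqV ATTGGCC/7: at [20, 27, 56, 95, 142, 165, 178, 201, 214, 226] ⇒ [27, 34, 63, 102, 149, 172, 185, 208, 221, 233]

Pooled cuts: [3, 27, 34, 47, 63, 66, 77, 86, 102, 106, 117, 128, 149, 156, 172, 185, 208, 221, 233, 239, 249, 258, 272]

Fragment lengths:
  3→27: 24 bp
  27→34: 7 bp
  34→47: 13 bp
  47→63: 16 bp
  63→66: 3 bp
  66→77: 11 bp
  77→86: 9 bp
  86→102: 16 bp
  102→106: 4 bp
  106→117: 11 bp
  117→128: 11 bp
  128→149: 21 bp
  149→156: 7 bp
  156→172: 16 bp
  172→185: 13 bp
  185→208: 23 bp
  208→221: 13 bp
  221→233: 12 bp
  233→239: 6 bp
  239→249: 10 bp
  249→258: 9 bp
  258→272: 14 bp
  272→3 (wrap): 282-272+3 = 13 bp

[3,4,6,7,7,9,9,10,11,11,11,12,13,13,13,13,14,16,16,16,21,23,24]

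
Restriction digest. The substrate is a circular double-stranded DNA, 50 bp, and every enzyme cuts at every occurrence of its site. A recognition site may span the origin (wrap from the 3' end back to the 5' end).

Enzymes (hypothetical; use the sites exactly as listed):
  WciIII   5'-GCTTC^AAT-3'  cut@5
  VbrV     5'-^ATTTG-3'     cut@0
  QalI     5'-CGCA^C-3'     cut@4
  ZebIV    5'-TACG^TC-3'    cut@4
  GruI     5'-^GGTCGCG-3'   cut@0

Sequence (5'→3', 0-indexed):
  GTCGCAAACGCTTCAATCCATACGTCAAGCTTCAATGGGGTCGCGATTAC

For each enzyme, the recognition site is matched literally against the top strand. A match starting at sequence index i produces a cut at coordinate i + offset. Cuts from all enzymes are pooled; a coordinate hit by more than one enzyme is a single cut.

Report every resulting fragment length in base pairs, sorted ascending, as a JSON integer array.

[5,9,10,13,13]

Scan for sites:
  WciIII GCTTCAAT/5: at [9, 28] ⇒ [14, 33]
  VbrV (ATTTG, off=0): no sites
  QalI (CGCAC, off=4): no sites
  ZebIV TACGTC/4: at [20, 47] ⇒ [1, 24]
  GruI GGTCGCG/0: at [38] ⇒ [38]

Pooled cuts: [1, 14, 24, 33, 38]

Fragment lengths:
  1→14: 13 bp
  14→24: 10 bp
  24→33: 9 bp
  33→38: 5 bp
  38→1 (wrap): 50-38+1 = 13 bp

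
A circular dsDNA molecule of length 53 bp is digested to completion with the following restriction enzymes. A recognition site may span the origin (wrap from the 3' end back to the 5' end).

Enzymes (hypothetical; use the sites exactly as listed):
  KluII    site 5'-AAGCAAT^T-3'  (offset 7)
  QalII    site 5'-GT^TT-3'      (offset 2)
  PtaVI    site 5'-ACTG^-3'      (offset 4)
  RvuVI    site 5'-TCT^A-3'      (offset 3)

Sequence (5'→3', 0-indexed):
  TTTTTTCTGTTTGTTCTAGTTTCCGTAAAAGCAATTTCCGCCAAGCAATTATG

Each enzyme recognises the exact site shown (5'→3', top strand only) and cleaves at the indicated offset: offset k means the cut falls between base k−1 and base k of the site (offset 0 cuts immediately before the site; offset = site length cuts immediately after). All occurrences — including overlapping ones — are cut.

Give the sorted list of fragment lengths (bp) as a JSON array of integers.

[3,5,7,9,14,15]

Site scan:
  KluII (AAGCAATT, off=7): starts [28, 42] → cuts [35, 49]
  QalII (GTTT, off=2): starts [8, 18, 52] → cuts [1, 10, 20]
  PtaVI (ACTG, off=4): no sites
  RvuVI (TCTA, off=3): starts [14] → cuts [17]

Pooled cuts: [1, 10, 17, 20, 35, 49]

Fragments:
  1→10: 9 bp
  10→17: 7 bp
  17→20: 3 bp
  20→35: 15 bp
  35→49: 14 bp
  49→1 (wrap): 53-49+1 = 5 bp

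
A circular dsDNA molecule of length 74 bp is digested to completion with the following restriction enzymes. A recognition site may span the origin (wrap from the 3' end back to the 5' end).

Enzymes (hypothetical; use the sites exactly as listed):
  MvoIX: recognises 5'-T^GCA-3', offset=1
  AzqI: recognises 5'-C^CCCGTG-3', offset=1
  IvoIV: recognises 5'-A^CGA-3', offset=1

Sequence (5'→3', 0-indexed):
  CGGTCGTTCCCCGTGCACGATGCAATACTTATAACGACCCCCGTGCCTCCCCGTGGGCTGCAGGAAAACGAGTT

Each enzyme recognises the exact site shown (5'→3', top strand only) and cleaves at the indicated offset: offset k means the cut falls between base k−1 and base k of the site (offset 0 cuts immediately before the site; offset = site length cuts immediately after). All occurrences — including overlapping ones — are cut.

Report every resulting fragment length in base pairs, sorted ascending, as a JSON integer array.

Per-enzyme occurrences:
  MvoIX (TGCA, off=1): starts [13, 20, 58] → cuts [14, 21, 59]
  AzqI (CCCCGTG, off=1): starts [8, 38, 48] → cuts [9, 39, 49]
  IvoIV (ACGA, off=1): starts [16, 33, 67] → cuts [17, 34, 68]

All cut coordinates (distinct, sorted): [9, 14, 17, 21, 34, 39, 49, 59, 68]

Fragment lengths:
  9→14: 5 bp
  14→17: 3 bp
  17→21: 4 bp
  21→34: 13 bp
  34→39: 5 bp
  39→49: 10 bp
  49→59: 10 bp
  59→68: 9 bp
  68→9 (wrap): 74-68+9 = 15 bp

[3,4,5,5,9,10,10,13,15]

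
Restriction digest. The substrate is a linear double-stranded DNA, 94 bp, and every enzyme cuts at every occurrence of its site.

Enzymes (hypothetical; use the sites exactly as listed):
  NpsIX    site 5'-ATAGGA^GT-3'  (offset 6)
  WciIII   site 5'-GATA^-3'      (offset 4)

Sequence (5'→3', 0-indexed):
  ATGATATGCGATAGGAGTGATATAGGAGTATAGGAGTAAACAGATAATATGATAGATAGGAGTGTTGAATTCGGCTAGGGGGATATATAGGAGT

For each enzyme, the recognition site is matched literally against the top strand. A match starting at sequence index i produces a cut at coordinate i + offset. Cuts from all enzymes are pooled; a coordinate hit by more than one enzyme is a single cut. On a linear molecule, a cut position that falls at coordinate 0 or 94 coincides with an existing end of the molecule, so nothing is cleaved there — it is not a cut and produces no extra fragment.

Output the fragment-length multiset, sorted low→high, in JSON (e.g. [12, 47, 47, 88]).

Per-enzyme occurrences:
  NpsIX ATAGGAGT/6: at [10, 21, 29, 55, 86] ⇒ [16, 27, 35, 61, 92]
  WciIII GATA/4: at [2, 9, 18, 42, 50, 54, 81] ⇒ [6, 13, 22, 46, 54, 58, 85]

Pooled cuts: [6, 13, 16, 22, 27, 35, 46, 54, 58, 61, 85, 92]

Fragment lengths:
  [0,6): 6 bp
  [6,13): 7 bp
  [13,16): 3 bp
  [16,22): 6 bp
  [22,27): 5 bp
  [27,35): 8 bp
  [35,46): 11 bp
  [46,54): 8 bp
  [54,58): 4 bp
  [58,61): 3 bp
  [61,85): 24 bp
  [85,92): 7 bp
  [92,94): 2 bp

[2,3,3,4,5,6,6,7,7,8,8,11,24]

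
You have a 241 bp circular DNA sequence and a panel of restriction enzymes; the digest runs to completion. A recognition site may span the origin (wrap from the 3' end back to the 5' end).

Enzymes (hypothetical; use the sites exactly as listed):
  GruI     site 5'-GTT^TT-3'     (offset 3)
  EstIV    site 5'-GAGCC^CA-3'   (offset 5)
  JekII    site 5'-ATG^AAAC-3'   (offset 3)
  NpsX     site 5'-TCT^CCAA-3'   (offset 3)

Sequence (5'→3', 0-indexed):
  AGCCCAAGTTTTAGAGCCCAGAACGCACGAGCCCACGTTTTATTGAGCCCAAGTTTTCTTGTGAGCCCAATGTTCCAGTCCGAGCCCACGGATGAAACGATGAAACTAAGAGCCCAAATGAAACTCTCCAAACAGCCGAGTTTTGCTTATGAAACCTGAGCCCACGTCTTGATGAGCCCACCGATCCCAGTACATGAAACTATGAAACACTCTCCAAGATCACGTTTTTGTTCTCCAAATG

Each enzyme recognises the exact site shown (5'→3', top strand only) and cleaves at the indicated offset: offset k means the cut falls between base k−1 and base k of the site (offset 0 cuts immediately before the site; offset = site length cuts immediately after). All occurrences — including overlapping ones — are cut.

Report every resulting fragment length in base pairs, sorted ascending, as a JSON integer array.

Site scan:
  GruI GTTTT/3: at [7, 36, 52, 139, 223] ⇒ [10, 39, 55, 142, 226]
  EstIV GAGCCCA/5: at [13, 28, 44, 62, 81, 109, 157, 173, 240] ⇒ [4, 18, 33, 49, 67, 86, 114, 162, 178]
  JekII ATGAAAC/3: at [91, 99, 117, 148, 193, 201] ⇒ [94, 102, 120, 151, 196, 204]
  NpsX TCTCCAA/3: at [124, 210, 231] ⇒ [127, 213, 234]

All cut coordinates (distinct, sorted): [4, 10, 18, 33, 39, 49, 55, 67, 86, 94, 102, 114, 120, 127, 142, 151, 162, 178, 196, 204, 213, 226, 234]

Fragments:
  4→10: 6 bp
  10→18: 8 bp
  18→33: 15 bp
  33→39: 6 bp
  39→49: 10 bp
  49→55: 6 bp
  55→67: 12 bp
  67→86: 19 bp
  86→94: 8 bp
  94→102: 8 bp
  102→114: 12 bp
  114→120: 6 bp
  120→127: 7 bp
  127→142: 15 bp
  142→151: 9 bp
  151→162: 11 bp
  162→178: 16 bp
  178→196: 18 bp
  196→204: 8 bp
  204→213: 9 bp
  213→226: 13 bp
  226→234: 8 bp
  234→4 (wrap): 241-234+4 = 11 bp

[6,6,6,6,7,8,8,8,8,8,9,9,10,11,11,12,12,13,15,15,16,18,19]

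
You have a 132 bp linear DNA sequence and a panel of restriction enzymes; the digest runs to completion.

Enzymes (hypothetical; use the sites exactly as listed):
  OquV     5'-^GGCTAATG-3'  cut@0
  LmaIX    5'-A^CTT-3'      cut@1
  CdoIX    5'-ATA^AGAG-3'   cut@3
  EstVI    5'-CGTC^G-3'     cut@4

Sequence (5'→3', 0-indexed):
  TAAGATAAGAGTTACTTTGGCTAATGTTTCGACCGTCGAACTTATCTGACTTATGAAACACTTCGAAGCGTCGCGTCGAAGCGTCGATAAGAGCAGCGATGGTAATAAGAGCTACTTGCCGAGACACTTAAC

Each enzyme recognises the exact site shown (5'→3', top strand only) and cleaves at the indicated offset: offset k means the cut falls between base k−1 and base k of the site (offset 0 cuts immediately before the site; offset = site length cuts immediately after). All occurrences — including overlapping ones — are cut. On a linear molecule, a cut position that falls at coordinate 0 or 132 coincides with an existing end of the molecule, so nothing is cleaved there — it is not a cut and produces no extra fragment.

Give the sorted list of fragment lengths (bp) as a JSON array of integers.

[3,4,4,5,6,7,7,7,8,9,11,12,12,18,19]

Scan for sites:
  OquV GGCTAATG/0: at [18] ⇒ [18]
  LmaIX ACTT/1: at [13, 39, 48, 59, 113, 125] ⇒ [14, 40, 49, 60, 114, 126]
  CdoIX ATAAGAG/3: at [4, 86, 104] ⇒ [7, 89, 107]
  EstVI CGTCG/4: at [33, 68, 73, 81] ⇒ [37, 72, 77, 85]

Pooled cuts: [7, 14, 18, 37, 40, 49, 60, 72, 77, 85, 89, 107, 114, 126]

Fragment lengths:
  [0,7): 7 bp
  [7,14): 7 bp
  [14,18): 4 bp
  [18,37): 19 bp
  [37,40): 3 bp
  [40,49): 9 bp
  [49,60): 11 bp
  [60,72): 12 bp
  [72,77): 5 bp
  [77,85): 8 bp
  [85,89): 4 bp
  [89,107): 18 bp
  [107,114): 7 bp
  [114,126): 12 bp
  [126,132): 6 bp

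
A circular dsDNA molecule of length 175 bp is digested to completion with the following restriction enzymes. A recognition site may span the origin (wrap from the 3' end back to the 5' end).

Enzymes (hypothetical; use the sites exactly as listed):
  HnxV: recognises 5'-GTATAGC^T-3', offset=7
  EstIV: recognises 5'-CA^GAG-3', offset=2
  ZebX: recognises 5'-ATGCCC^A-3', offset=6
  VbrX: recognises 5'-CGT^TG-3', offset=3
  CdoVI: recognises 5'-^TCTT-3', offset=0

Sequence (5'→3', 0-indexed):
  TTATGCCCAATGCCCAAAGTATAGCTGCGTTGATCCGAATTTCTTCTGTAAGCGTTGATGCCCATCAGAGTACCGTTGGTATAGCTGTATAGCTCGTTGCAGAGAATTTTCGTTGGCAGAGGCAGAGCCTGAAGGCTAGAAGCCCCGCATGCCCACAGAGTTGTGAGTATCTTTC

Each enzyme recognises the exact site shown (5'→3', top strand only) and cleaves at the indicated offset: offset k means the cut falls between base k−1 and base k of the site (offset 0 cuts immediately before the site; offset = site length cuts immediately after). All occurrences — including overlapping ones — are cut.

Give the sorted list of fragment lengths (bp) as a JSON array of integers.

[3,4,4,4,4,5,5,6,7,8,8,9,9,10,10,11,12,12,14,30]

Scan for sites:
  HnxV (GTATAGCT, off=7): starts [18, 78, 86] → cuts [25, 85, 93]
  EstIV (CAGAG, off=2): starts [65, 99, 116, 122, 155] → cuts [67, 101, 118, 124, 157]
  ZebX (ATGCCCA, off=6): starts [2, 9, 57, 148] → cuts [8, 15, 63, 154]
  VbrX (CGTTG, off=3): starts [27, 52, 73, 94, 110] → cuts [30, 55, 76, 97, 113]
  CdoVI (TCTT, off=0): starts [41, 169, 173] → cuts [41, 169, 173]

Pooled cuts: [8, 15, 25, 30, 41, 55, 63, 67, 76, 85, 93, 97, 101, 113, 118, 124, 154, 157, 169, 173]

Fragment lengths:
  8→15: 7 bp
  15→25: 10 bp
  25→30: 5 bp
  30→41: 11 bp
  41→55: 14 bp
  55→63: 8 bp
  63→67: 4 bp
  67→76: 9 bp
  76→85: 9 bp
  85→93: 8 bp
  93→97: 4 bp
  97→101: 4 bp
  101→113: 12 bp
  113→118: 5 bp
  118→124: 6 bp
  124→154: 30 bp
  154→157: 3 bp
  157→169: 12 bp
  169→173: 4 bp
  173→8 (wrap): 175-173+8 = 10 bp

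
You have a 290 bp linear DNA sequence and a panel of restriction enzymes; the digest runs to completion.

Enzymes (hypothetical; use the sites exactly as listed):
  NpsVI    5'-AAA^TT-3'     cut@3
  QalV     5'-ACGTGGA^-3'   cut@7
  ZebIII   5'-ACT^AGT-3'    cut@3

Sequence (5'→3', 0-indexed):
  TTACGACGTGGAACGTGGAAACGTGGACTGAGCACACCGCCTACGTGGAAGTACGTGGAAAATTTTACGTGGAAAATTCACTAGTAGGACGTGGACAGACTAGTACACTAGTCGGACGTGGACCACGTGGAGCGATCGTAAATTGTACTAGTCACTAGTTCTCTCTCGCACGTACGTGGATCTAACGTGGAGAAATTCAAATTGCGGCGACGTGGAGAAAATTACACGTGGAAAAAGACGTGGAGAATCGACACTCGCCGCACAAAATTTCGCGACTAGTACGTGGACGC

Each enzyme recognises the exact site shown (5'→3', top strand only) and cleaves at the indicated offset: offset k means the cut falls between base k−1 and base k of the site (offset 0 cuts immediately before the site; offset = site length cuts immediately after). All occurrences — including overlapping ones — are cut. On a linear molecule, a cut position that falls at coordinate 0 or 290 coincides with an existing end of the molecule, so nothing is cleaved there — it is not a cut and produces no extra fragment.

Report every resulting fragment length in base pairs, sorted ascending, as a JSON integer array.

[3,3,3,4,5,6,6,6,7,7,7,8,8,9,10,10,10,11,11,11,11,12,12,13,13,15,22,23,24]

Site scan:
  NpsVI AAATT/3: at [59, 73, 139, 192, 198, 218, 264] ⇒ [62, 76, 142, 195, 201, 221, 267]
  QalV ACGTGGA/7: at [5, 12, 20, 42, 52, 66, 88, 115, 124, 173, 184, 209, 225, 237, 280] ⇒ [12, 19, 27, 49, 59, 73, 95, 122, 131, 180, 191, 216, 232, 244, 287]
  ZebIII ACTAGT/3: at [79, 98, 106, 146, 153, 274] ⇒ [82, 101, 109, 149, 156, 277]

Pooled cuts: [12, 19, 27, 49, 59, 62, 73, 76, 82, 95, 101, 109, 122, 131, 142, 149, 156, 180, 191, 195, 201, 216, 221, 232, 244, 267, 277, 287]

Fragments:
  [0,12): 12 bp
  [12,19): 7 bp
  [19,27): 8 bp
  [27,49): 22 bp
  [49,59): 10 bp
  [59,62): 3 bp
  [62,73): 11 bp
  [73,76): 3 bp
  [76,82): 6 bp
  [82,95): 13 bp
  [95,101): 6 bp
  [101,109): 8 bp
  [109,122): 13 bp
  [122,131): 9 bp
  [131,142): 11 bp
  [142,149): 7 bp
  [149,156): 7 bp
  [156,180): 24 bp
  [180,191): 11 bp
  [191,195): 4 bp
  [195,201): 6 bp
  [201,216): 15 bp
  [216,221): 5 bp
  [221,232): 11 bp
  [232,244): 12 bp
  [244,267): 23 bp
  [267,277): 10 bp
  [277,287): 10 bp
  [287,290): 3 bp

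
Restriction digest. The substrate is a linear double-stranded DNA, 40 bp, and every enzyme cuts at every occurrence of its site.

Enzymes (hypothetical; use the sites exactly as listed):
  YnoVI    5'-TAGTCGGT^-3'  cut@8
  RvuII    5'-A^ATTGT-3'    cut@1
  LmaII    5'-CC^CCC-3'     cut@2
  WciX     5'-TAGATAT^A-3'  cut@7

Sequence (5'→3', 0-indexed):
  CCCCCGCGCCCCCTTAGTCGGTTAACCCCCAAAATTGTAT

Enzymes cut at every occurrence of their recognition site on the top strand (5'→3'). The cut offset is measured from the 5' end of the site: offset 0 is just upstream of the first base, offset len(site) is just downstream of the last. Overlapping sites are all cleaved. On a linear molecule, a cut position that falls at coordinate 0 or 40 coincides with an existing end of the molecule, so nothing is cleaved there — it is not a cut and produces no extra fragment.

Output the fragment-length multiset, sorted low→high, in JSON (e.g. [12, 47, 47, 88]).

Per-enzyme occurrences:
  YnoVI TAGTCGGT/8: at [14] ⇒ [22]
  RvuII AATTGT/1: at [32] ⇒ [33]
  LmaII CCCCC/2: at [0, 8, 25] ⇒ [2, 10, 27]
  WciX (TAGATATA, off=7): no sites

All cut coordinates (distinct, sorted): [2, 10, 22, 27, 33]

Fragment lengths:
  [0,2): 2 bp
  [2,10): 8 bp
  [10,22): 12 bp
  [22,27): 5 bp
  [27,33): 6 bp
  [33,40): 7 bp

[2,5,6,7,8,12]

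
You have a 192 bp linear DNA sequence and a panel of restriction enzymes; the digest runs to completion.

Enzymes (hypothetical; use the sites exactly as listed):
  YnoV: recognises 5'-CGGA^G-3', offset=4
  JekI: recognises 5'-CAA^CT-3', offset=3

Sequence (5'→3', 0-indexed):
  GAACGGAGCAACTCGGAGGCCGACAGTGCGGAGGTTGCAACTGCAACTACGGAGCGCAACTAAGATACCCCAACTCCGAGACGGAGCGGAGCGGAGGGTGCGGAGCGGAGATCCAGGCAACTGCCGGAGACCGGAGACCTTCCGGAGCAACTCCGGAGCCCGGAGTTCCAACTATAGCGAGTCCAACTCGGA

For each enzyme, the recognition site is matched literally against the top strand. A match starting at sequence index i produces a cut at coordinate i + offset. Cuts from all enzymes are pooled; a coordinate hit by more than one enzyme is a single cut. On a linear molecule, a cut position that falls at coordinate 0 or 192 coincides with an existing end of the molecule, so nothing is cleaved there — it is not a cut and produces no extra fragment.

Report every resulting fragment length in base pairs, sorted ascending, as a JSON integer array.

Scan for sites:
  YnoV (CGGAG, off=4): starts [3, 13, 28, 49, 81, 86, 91, 100, 105, 124, 131, 142, 153, 160] → cuts [7, 17, 32, 53, 85, 90, 95, 104, 109, 128, 135, 146, 157, 164]
  JekI (CAACT, off=3): starts [8, 37, 43, 56, 70, 117, 147, 168, 183] → cuts [11, 40, 46, 59, 73, 120, 150, 171, 186]

Pooled cuts: [7, 11, 17, 32, 40, 46, 53, 59, 73, 85, 90, 95, 104, 109, 120, 128, 135, 146, 150, 157, 164, 171, 186]

Fragment lengths:
  [0,7): 7 bp
  [7,11): 4 bp
  [11,17): 6 bp
  [17,32): 15 bp
  [32,40): 8 bp
  [40,46): 6 bp
  [46,53): 7 bp
  [53,59): 6 bp
  [59,73): 14 bp
  [73,85): 12 bp
  [85,90): 5 bp
  [90,95): 5 bp
  [95,104): 9 bp
  [104,109): 5 bp
  [109,120): 11 bp
  [120,128): 8 bp
  [128,135): 7 bp
  [135,146): 11 bp
  [146,150): 4 bp
  [150,157): 7 bp
  [157,164): 7 bp
  [164,171): 7 bp
  [171,186): 15 bp
  [186,192): 6 bp

[4,4,5,5,5,6,6,6,6,7,7,7,7,7,7,8,8,9,11,11,12,14,15,15]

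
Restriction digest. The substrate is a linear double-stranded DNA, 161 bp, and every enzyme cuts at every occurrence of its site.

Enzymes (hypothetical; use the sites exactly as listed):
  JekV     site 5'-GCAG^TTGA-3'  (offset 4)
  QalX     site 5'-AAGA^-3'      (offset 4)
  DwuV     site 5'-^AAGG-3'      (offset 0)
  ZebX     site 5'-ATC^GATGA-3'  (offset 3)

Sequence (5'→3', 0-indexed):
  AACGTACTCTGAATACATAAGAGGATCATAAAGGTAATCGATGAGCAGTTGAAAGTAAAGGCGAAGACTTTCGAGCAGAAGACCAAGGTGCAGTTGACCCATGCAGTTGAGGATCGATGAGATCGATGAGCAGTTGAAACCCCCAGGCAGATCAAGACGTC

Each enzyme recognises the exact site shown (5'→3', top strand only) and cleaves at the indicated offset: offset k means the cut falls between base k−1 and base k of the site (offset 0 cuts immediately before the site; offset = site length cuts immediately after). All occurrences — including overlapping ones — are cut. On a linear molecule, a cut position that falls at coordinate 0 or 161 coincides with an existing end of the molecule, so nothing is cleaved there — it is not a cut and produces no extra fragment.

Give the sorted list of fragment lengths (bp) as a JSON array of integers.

Site scan:
  JekV (GCAGTTGA, off=4): starts [44, 89, 102, 129] → cuts [48, 93, 106, 133]
  QalX (AAGA, off=4): starts [18, 63, 78, 153] → cuts [22, 67, 82, 157]
  DwuV (AAGG, off=0): starts [30, 57, 84] → cuts [30, 57, 84]
  ZebX (ATCGATGA, off=3): starts [36, 112, 121] → cuts [39, 115, 124]

Pooled cuts: [22, 30, 39, 48, 57, 67, 82, 84, 93, 106, 115, 124, 133, 157]

Fragments:
  [0,22): 22 bp
  [22,30): 8 bp
  [30,39): 9 bp
  [39,48): 9 bp
  [48,57): 9 bp
  [57,67): 10 bp
  [67,82): 15 bp
  [82,84): 2 bp
  [84,93): 9 bp
  [93,106): 13 bp
  [106,115): 9 bp
  [115,124): 9 bp
  [124,133): 9 bp
  [133,157): 24 bp
  [157,161): 4 bp

[2,4,8,9,9,9,9,9,9,9,10,13,15,22,24]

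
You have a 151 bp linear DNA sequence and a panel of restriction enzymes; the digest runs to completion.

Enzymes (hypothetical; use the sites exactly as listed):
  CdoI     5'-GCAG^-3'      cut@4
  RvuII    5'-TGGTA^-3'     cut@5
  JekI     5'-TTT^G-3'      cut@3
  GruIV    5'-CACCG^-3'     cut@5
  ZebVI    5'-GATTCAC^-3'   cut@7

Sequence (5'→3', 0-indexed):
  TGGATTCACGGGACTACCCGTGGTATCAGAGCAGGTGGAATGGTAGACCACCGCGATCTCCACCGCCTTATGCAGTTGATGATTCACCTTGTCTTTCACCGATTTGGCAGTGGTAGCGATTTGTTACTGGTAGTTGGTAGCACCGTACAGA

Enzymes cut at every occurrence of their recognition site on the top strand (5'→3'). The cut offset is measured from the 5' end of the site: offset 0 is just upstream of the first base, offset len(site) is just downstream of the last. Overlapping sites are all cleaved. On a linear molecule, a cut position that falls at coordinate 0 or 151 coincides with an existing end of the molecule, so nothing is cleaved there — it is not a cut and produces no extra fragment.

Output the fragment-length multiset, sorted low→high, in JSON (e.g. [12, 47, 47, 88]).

Scan for sites:
  CdoI GCAG/4: at [30, 71, 106] ⇒ [34, 75, 110]
  RvuII TGGTA/5: at [20, 40, 110, 127, 134] ⇒ [25, 45, 115, 132, 139]
  JekI TTTG/3: at [102, 119] ⇒ [105, 122]
  GruIV CACCG/5: at [48, 60, 96, 140] ⇒ [53, 65, 101, 145]
  ZebVI GATTCAC/7: at [2, 80] ⇒ [9, 87]

All cut coordinates (distinct, sorted): [9, 25, 34, 45, 53, 65, 75, 87, 101, 105, 110, 115, 122, 132, 139, 145]

Fragment lengths:
  [0,9): 9 bp
  [9,25): 16 bp
  [25,34): 9 bp
  [34,45): 11 bp
  [45,53): 8 bp
  [53,65): 12 bp
  [65,75): 10 bp
  [75,87): 12 bp
  [87,101): 14 bp
  [101,105): 4 bp
  [105,110): 5 bp
  [110,115): 5 bp
  [115,122): 7 bp
  [122,132): 10 bp
  [132,139): 7 bp
  [139,145): 6 bp
  [145,151): 6 bp

[4,5,5,6,6,7,7,8,9,9,10,10,11,12,12,14,16]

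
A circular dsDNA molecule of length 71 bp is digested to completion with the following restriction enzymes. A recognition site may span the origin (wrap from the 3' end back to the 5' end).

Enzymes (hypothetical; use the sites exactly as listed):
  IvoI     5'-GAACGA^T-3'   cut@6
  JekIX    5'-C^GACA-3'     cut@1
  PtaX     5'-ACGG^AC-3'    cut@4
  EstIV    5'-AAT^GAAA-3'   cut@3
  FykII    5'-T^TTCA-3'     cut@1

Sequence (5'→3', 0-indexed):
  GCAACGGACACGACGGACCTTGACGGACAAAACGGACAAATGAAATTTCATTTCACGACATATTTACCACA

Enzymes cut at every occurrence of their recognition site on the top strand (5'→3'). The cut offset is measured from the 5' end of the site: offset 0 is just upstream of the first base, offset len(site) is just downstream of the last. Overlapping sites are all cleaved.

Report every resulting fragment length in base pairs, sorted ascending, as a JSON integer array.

Scan for sites:
  IvoI (GAACGAT, off=6): no sites
  JekIX CGACA/1: at [55] ⇒ [56]
  PtaX ACGGAC/4: at [3, 12, 22, 31] ⇒ [7, 16, 26, 35]
  EstIV AATGAAA/3: at [38] ⇒ [41]
  FykII TTTCA/1: at [45, 50] ⇒ [46, 51]

Pooled cuts: [7, 16, 26, 35, 41, 46, 51, 56]

Fragment lengths:
  7→16: 9 bp
  16→26: 10 bp
  26→35: 9 bp
  35→41: 6 bp
  41→46: 5 bp
  46→51: 5 bp
  51→56: 5 bp
  56→7 (wrap): 71-56+7 = 22 bp

[5,5,5,6,9,9,10,22]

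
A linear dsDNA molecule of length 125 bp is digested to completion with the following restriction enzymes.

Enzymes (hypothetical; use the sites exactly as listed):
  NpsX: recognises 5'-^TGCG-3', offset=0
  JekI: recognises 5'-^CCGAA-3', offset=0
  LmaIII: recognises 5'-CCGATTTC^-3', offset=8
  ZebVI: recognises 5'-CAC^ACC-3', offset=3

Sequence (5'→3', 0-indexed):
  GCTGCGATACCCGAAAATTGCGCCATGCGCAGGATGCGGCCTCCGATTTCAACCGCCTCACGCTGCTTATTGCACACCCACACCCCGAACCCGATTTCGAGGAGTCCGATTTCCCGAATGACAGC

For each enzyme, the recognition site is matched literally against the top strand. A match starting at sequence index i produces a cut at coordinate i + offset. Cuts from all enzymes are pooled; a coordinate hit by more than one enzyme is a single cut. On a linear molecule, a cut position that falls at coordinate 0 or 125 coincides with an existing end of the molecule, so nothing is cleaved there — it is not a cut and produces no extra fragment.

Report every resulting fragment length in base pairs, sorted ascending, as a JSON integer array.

[2,3,6,7,8,8,9,12,14,15,16,25]

Per-enzyme occurrences:
  NpsX TGCG/0: at [2, 18, 25, 34] ⇒ [2, 18, 25, 34]
  JekI CCGAA/0: at [10, 84, 113] ⇒ [10, 84, 113]
  LmaIII CCGATTTC/8: at [42, 90, 105] ⇒ [50, 98, 113]
  ZebVI CACACC/3: at [72, 78] ⇒ [75, 81]

Pooled cuts: [2, 10, 18, 25, 34, 50, 75, 81, 84, 98, 113]

Fragments:
  [0,2): 2 bp
  [2,10): 8 bp
  [10,18): 8 bp
  [18,25): 7 bp
  [25,34): 9 bp
  [34,50): 16 bp
  [50,75): 25 bp
  [75,81): 6 bp
  [81,84): 3 bp
  [84,98): 14 bp
  [98,113): 15 bp
  [113,125): 12 bp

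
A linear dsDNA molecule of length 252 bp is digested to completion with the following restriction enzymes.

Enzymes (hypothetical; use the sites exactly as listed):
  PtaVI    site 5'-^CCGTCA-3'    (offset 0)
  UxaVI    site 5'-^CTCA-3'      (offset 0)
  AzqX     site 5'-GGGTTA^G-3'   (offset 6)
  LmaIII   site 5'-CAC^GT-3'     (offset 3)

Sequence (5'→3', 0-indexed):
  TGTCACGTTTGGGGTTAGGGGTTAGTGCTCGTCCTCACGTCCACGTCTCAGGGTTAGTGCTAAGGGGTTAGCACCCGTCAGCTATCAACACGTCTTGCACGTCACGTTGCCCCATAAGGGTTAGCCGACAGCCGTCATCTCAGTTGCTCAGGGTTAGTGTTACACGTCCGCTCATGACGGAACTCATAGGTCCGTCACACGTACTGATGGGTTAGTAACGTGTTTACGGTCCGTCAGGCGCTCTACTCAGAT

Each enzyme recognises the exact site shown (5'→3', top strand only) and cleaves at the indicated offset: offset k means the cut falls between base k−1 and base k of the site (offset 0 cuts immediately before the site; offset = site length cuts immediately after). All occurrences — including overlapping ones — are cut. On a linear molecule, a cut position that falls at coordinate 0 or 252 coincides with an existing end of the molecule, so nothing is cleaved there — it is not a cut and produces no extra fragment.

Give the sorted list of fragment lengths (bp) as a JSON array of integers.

Per-enzyme occurrences:
  PtaVI CCGTCA/0: at [74, 131, 191, 230] ⇒ [74, 131, 191, 230]
  UxaVI CTCA/0: at [33, 46, 138, 146, 170, 182, 245] ⇒ [33, 46, 138, 146, 170, 182, 245]
  AzqX GGGTTAG/6: at [11, 18, 50, 64, 117, 150, 208] ⇒ [17, 24, 56, 70, 123, 156, 214]
  LmaIII CACGT/3: at [3, 35, 41, 88, 97, 102, 162, 197] ⇒ [6, 38, 44, 91, 100, 105, 165, 200]

Pooled cuts: [6, 17, 24, 33, 38, 44, 46, 56, 70, 74, 91, 100, 105, 123, 131, 138, 146, 156, 165, 170, 182, 191, 200, 214, 230, 245]

Fragments:
  [0,6): 6 bp
  [6,17): 11 bp
  [17,24): 7 bp
  [24,33): 9 bp
  [33,38): 5 bp
  [38,44): 6 bp
  [44,46): 2 bp
  [46,56): 10 bp
  [56,70): 14 bp
  [70,74): 4 bp
  [74,91): 17 bp
  [91,100): 9 bp
  [100,105): 5 bp
  [105,123): 18 bp
  [123,131): 8 bp
  [131,138): 7 bp
  [138,146): 8 bp
  [146,156): 10 bp
  [156,165): 9 bp
  [165,170): 5 bp
  [170,182): 12 bp
  [182,191): 9 bp
  [191,200): 9 bp
  [200,214): 14 bp
  [214,230): 16 bp
  [230,245): 15 bp
  [245,252): 7 bp

[2,4,5,5,5,6,6,7,7,7,8,8,9,9,9,9,9,10,10,11,12,14,14,15,16,17,18]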